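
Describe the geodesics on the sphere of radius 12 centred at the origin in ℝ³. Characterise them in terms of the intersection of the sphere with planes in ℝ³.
Geodesics on the sphere of radius 12 are great circles — circles of radius 12 obtained as the intersection of the sphere with planes through the origin (the centre of the sphere).

A curve α(t) of nonzero constant speed on the sphere of radius 12 is a geodesic iff its acceleration α̈ is everywhere normal to the surface, i.e. parallel to the radial vector α(t). Then d/dt(α × α̇) = α̇ × α̇ + α × α̈ = 0, so α × α̇ is a constant vector n ≠ 0 and α(t) · n = 0 for all t: α lies in the plane through the origin with normal n. The intersection of that plane with the sphere is a circle of radius 12 (a great circle). Conversely, a great circle traversed at constant speed has centripetal acceleration pointing at the origin, hence normal to the sphere, so every great circle is a geodesic.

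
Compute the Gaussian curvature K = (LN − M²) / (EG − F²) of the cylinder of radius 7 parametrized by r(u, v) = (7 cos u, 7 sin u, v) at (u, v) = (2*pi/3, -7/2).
K = 0

Coefficients of the first fundamental form: E = 49, F = 0, G = 1.
Coefficients of the second fundamental form: L = -7, M = 0, N = 0.
Assemble K = (LN − M²)/(EG − F²) = 0. At (u, v) = (2*pi/3, -7/2): K = 0.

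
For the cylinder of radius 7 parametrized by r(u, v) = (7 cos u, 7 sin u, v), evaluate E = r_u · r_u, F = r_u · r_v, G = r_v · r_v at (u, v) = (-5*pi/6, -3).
E = 49;  F = 0;  G = 1

Partials: r_u = (-7*sin(u), 7*cos(u), 0), r_v = (0, 0, 1). As functions of (u, v):
  E = r_u · r_u = 49,
  F = r_u · r_v = 0,
  G = r_v · r_v = 1.
Evaluating at (u, v) = (-5*pi/6, -3): E = 49, F = 0, G = 1.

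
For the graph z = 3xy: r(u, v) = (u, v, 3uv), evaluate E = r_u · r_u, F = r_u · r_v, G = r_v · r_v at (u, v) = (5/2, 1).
E = 10;  F = 45/2;  G = 229/4

Partials: r_u = (1, 0, 3*v), r_v = (0, 1, 3*u). As functions of (u, v):
  E = r_u · r_u = 9*v^2 + 1,
  F = r_u · r_v = 9*u*v,
  G = r_v · r_v = 9*u^2 + 1.
Evaluating at (u, v) = (5/2, 1): E = 10, F = 45/2, G = 229/4.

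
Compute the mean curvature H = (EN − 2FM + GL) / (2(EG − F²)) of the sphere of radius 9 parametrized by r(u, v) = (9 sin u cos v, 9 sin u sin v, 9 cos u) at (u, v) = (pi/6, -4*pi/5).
H = -1/9

With E = 81, F = 0, G = 81*sin(u)^2, L = -9*sin(u)/Abs(sin(u)), M = 0, N = -9*sin(u)^3/Abs(sin(u)), assemble
  H = (EN − 2FM + GL) / (2(EG − F²)) = -sin(u)/(9*Abs(sin(u))).
At (u, v) = (pi/6, -4*pi/5): H = -1/9.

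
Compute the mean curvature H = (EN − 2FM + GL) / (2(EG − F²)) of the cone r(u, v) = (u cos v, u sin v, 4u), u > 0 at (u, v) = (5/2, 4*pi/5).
H = 4*sqrt(17)/85

With E = 17, F = 0, G = u^2, L = 0, M = 0, N = 4*sqrt(17)*u^2/(17*Abs(u)), assemble
  H = (EN − 2FM + GL) / (2(EG − F²)) = 2*sqrt(17)/(17*Abs(u)).
At (u, v) = (5/2, 4*pi/5): H = 4*sqrt(17)/85.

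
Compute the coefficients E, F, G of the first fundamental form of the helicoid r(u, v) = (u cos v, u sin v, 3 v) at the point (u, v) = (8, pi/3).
E = 1;  F = 0;  G = 73

Partials: r_u = (cos(v), sin(v), 0), r_v = (-u*sin(v), u*cos(v), 3). As functions of (u, v):
  E = r_u · r_u = 1,
  F = r_u · r_v = 0,
  G = r_v · r_v = u^2 + 9.
Evaluating at (u, v) = (8, pi/3): E = 1, F = 0, G = 73.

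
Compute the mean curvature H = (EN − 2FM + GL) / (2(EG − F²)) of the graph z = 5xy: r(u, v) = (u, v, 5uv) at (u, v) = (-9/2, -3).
H = -13500*sqrt(2929)/8579041

With E = 25*v^2 + 1, F = 25*u*v, G = 25*u^2 + 1, L = 0, M = 5/sqrt(25*u^2 + 25*v^2 + 1), N = 0, assemble
  H = (EN − 2FM + GL) / (2(EG − F²)) = -125*u*v/(25*u^2 + 25*v^2 + 1)^(3/2).
At (u, v) = (-9/2, -3): H = -13500*sqrt(2929)/8579041.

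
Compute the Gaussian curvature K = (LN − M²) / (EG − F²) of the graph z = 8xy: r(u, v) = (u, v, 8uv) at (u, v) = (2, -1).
K = -64/103041

Coefficients of the first fundamental form: E = 64*v^2 + 1, F = 64*u*v, G = 64*u^2 + 1.
Coefficients of the second fundamental form: L = 0, M = 8/sqrt(64*u^2 + 64*v^2 + 1), N = 0.
Assemble K = (LN − M²)/(EG − F²) = -64/(4096*u^4 + 8192*u^2*v^2 + 128*u^2 + 4096*v^4 + 128*v^2 + 1). At (u, v) = (2, -1): K = -64/103041.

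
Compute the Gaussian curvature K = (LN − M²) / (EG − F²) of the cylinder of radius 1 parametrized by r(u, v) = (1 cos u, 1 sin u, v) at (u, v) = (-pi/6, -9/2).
K = 0

Coefficients of the first fundamental form: E = 1, F = 0, G = 1.
Coefficients of the second fundamental form: L = -1, M = 0, N = 0.
Assemble K = (LN − M²)/(EG − F²) = 0. At (u, v) = (-pi/6, -9/2): K = 0.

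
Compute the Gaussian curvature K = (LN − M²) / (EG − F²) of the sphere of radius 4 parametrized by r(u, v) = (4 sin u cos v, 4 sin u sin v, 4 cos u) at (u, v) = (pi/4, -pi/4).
K = 1/16

Coefficients of the first fundamental form: E = 16, F = 0, G = 16*sin(u)^2.
Coefficients of the second fundamental form: L = -4*sin(u)/Abs(sin(u)), M = 0, N = -4*sin(u)^3/Abs(sin(u)).
Assemble K = (LN − M²)/(EG − F²) = 1/16. At (u, v) = (pi/4, -pi/4): K = 1/16.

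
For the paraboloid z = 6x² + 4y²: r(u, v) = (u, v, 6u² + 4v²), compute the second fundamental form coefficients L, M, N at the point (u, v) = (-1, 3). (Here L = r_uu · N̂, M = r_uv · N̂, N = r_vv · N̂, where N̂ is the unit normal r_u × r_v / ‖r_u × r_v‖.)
L = 12*sqrt(721)/721;  M = 0;  N = 8*sqrt(721)/721

Compute the unit normal N̂(u, v) = (-12*u/sqrt(144*u^2 + 64*v^2 + 1), -8*v/sqrt(144*u^2 + 64*v^2 + 1), 1/sqrt(144*u^2 + 64*v^2 + 1)), and the second partials r_uu, r_uv, r_vv. Take dot products:
  L(u, v) = r_uu · N̂ = 12/sqrt(144*u^2 + 64*v^2 + 1),
  M(u, v) = r_uv · N̂ = 0,
  N(u, v) = r_vv · N̂ = 8/sqrt(144*u^2 + 64*v^2 + 1).
Evaluating at (u, v) = (-1, 3):
  L = 12*sqrt(721)/721, M = 0, N = 8*sqrt(721)/721.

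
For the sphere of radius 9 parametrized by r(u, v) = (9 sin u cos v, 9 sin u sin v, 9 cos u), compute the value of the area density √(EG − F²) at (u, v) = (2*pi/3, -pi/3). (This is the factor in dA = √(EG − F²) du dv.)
√(EG − F²)|_{(2*pi/3, -pi/3)} = 81*sqrt(3)/2

E = 81, F = 0, G = 81*sin(u)^2, so EG − F² = 6561*sin(u)^2. Taking the positive square root: √(EG − F²) = 81*Abs(sin(u)). At (u, v) = (2*pi/3, -pi/3): 81*sqrt(3)/2.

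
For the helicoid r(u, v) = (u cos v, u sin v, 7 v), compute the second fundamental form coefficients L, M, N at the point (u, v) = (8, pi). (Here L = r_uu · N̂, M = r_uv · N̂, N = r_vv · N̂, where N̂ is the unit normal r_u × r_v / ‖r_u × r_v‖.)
L = 0;  M = -7*sqrt(113)/113;  N = 0

Compute the unit normal N̂(u, v) = (7*sin(v)/sqrt(u^2 + 49), -7*cos(v)/sqrt(u^2 + 49), u/sqrt(u^2 + 49)), and the second partials r_uu, r_uv, r_vv. Take dot products:
  L(u, v) = r_uu · N̂ = 0,
  M(u, v) = r_uv · N̂ = -7/sqrt(u^2 + 49),
  N(u, v) = r_vv · N̂ = 0.
Evaluating at (u, v) = (8, pi):
  L = 0, M = -7*sqrt(113)/113, N = 0.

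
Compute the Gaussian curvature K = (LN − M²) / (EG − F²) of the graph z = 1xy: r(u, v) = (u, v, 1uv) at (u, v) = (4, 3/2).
K = -16/5929

Coefficients of the first fundamental form: E = v^2 + 1, F = u*v, G = u^2 + 1.
Coefficients of the second fundamental form: L = 0, M = 1/sqrt(u^2 + v^2 + 1), N = 0.
Assemble K = (LN − M²)/(EG − F²) = 1/((u^2*v^2 - (u^2 + 1)*(v^2 + 1))*(u^2 + v^2 + 1)). At (u, v) = (4, 3/2): K = -16/5929.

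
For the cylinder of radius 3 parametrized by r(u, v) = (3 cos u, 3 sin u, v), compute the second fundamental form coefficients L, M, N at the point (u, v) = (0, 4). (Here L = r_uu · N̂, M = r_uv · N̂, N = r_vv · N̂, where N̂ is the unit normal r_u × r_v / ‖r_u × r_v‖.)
L = -3;  M = 0;  N = 0

Compute the unit normal N̂(u, v) = (cos(u), sin(u), 0), and the second partials r_uu, r_uv, r_vv. Take dot products:
  L(u, v) = r_uu · N̂ = -3,
  M(u, v) = r_uv · N̂ = 0,
  N(u, v) = r_vv · N̂ = 0.
Evaluating at (u, v) = (0, 4):
  L = -3, M = 0, N = 0.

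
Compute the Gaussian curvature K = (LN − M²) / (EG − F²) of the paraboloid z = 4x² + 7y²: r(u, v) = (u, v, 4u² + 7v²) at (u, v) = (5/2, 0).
K = 112/160801

Coefficients of the first fundamental form: E = 64*u^2 + 1, F = 112*u*v, G = 196*v^2 + 1.
Coefficients of the second fundamental form: L = 8/sqrt(64*u^2 + 196*v^2 + 1), M = 0, N = 14/sqrt(64*u^2 + 196*v^2 + 1).
Assemble K = (LN − M²)/(EG − F²) = 112/(4096*u^4 + 25088*u^2*v^2 + 128*u^2 + 38416*v^4 + 392*v^2 + 1). At (u, v) = (5/2, 0): K = 112/160801.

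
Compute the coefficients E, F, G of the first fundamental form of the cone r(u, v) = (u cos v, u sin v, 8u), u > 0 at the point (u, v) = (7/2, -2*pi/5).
E = 65;  F = 0;  G = 49/4

Partials: r_u = (cos(v), sin(v), 8), r_v = (-u*sin(v), u*cos(v), 0). As functions of (u, v):
  E = r_u · r_u = 65,
  F = r_u · r_v = 0,
  G = r_v · r_v = u^2.
Evaluating at (u, v) = (7/2, -2*pi/5): E = 65, F = 0, G = 49/4.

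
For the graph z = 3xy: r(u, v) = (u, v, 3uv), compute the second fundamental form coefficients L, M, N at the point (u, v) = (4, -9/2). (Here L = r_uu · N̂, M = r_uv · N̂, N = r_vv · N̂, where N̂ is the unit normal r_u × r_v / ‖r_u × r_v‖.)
L = 0;  M = 6*sqrt(1309)/1309;  N = 0

Compute the unit normal N̂(u, v) = (-3*v/sqrt(9*u^2 + 9*v^2 + 1), -3*u/sqrt(9*u^2 + 9*v^2 + 1), 1/sqrt(9*u^2 + 9*v^2 + 1)), and the second partials r_uu, r_uv, r_vv. Take dot products:
  L(u, v) = r_uu · N̂ = 0,
  M(u, v) = r_uv · N̂ = 3/sqrt(9*u^2 + 9*v^2 + 1),
  N(u, v) = r_vv · N̂ = 0.
Evaluating at (u, v) = (4, -9/2):
  L = 0, M = 6*sqrt(1309)/1309, N = 0.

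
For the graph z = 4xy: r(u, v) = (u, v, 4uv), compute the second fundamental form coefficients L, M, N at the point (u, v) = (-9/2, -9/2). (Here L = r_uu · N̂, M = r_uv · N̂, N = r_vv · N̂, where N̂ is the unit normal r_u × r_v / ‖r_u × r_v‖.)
L = 0;  M = 4*sqrt(649)/649;  N = 0

Compute the unit normal N̂(u, v) = (-4*v/sqrt(16*u^2 + 16*v^2 + 1), -4*u/sqrt(16*u^2 + 16*v^2 + 1), 1/sqrt(16*u^2 + 16*v^2 + 1)), and the second partials r_uu, r_uv, r_vv. Take dot products:
  L(u, v) = r_uu · N̂ = 0,
  M(u, v) = r_uv · N̂ = 4/sqrt(16*u^2 + 16*v^2 + 1),
  N(u, v) = r_vv · N̂ = 0.
Evaluating at (u, v) = (-9/2, -9/2):
  L = 0, M = 4*sqrt(649)/649, N = 0.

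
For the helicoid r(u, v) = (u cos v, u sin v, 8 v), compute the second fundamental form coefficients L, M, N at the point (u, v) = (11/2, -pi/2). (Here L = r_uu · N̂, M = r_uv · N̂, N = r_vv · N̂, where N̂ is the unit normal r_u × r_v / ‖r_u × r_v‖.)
L = 0;  M = -16*sqrt(377)/377;  N = 0

Compute the unit normal N̂(u, v) = (8*sin(v)/sqrt(u^2 + 64), -8*cos(v)/sqrt(u^2 + 64), u/sqrt(u^2 + 64)), and the second partials r_uu, r_uv, r_vv. Take dot products:
  L(u, v) = r_uu · N̂ = 0,
  M(u, v) = r_uv · N̂ = -8/sqrt(u^2 + 64),
  N(u, v) = r_vv · N̂ = 0.
Evaluating at (u, v) = (11/2, -pi/2):
  L = 0, M = -16*sqrt(377)/377, N = 0.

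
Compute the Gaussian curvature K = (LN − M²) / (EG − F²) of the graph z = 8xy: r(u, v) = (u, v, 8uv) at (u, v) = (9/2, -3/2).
K = -64/2076481

Coefficients of the first fundamental form: E = 64*v^2 + 1, F = 64*u*v, G = 64*u^2 + 1.
Coefficients of the second fundamental form: L = 0, M = 8/sqrt(64*u^2 + 64*v^2 + 1), N = 0.
Assemble K = (LN − M²)/(EG − F²) = -64/(4096*u^4 + 8192*u^2*v^2 + 128*u^2 + 4096*v^4 + 128*v^2 + 1). At (u, v) = (9/2, -3/2): K = -64/2076481.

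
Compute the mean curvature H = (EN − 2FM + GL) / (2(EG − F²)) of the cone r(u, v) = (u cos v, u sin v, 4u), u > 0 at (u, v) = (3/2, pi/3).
H = 4*sqrt(17)/51

With E = 17, F = 0, G = u^2, L = 0, M = 0, N = 4*sqrt(17)*u^2/(17*Abs(u)), assemble
  H = (EN − 2FM + GL) / (2(EG − F²)) = 2*sqrt(17)/(17*Abs(u)).
At (u, v) = (3/2, pi/3): H = 4*sqrt(17)/51.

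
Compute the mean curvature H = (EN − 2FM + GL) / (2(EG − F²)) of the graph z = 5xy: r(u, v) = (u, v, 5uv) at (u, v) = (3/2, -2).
H = 3000*sqrt(629)/395641

With E = 25*v^2 + 1, F = 25*u*v, G = 25*u^2 + 1, L = 0, M = 5/sqrt(25*u^2 + 25*v^2 + 1), N = 0, assemble
  H = (EN − 2FM + GL) / (2(EG − F²)) = -125*u*v/(25*u^2 + 25*v^2 + 1)^(3/2).
At (u, v) = (3/2, -2): H = 3000*sqrt(629)/395641.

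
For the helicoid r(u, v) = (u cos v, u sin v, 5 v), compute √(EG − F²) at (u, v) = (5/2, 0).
√(EG − F²)|_{(5/2, 0)} = 5*sqrt(5)/2

E = 1, F = 0, G = u^2 + 25; EG − F² = u^2 + 25; √(EG − F²) = sqrt(u^2 + 25). At the given point: 5*sqrt(5)/2.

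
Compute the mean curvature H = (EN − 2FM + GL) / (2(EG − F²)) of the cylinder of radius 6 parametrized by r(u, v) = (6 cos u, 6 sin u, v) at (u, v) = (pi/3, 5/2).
H = -1/12

With E = 36, F = 0, G = 1, L = -6, M = 0, N = 0, assemble
  H = (EN − 2FM + GL) / (2(EG − F²)) = -1/12.
At (u, v) = (pi/3, 5/2): H = -1/12.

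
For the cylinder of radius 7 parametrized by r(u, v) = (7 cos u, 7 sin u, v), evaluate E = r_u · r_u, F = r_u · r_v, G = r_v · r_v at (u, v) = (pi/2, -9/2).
E = 49;  F = 0;  G = 1

Partials: r_u = (-7*sin(u), 7*cos(u), 0), r_v = (0, 0, 1). As functions of (u, v):
  E = r_u · r_u = 49,
  F = r_u · r_v = 0,
  G = r_v · r_v = 1.
Evaluating at (u, v) = (pi/2, -9/2): E = 49, F = 0, G = 1.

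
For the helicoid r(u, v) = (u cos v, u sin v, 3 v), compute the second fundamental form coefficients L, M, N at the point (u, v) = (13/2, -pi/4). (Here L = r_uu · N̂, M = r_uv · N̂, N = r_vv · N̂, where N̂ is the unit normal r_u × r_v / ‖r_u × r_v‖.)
L = 0;  M = -6*sqrt(205)/205;  N = 0

Compute the unit normal N̂(u, v) = (3*sin(v)/sqrt(u^2 + 9), -3*cos(v)/sqrt(u^2 + 9), u/sqrt(u^2 + 9)), and the second partials r_uu, r_uv, r_vv. Take dot products:
  L(u, v) = r_uu · N̂ = 0,
  M(u, v) = r_uv · N̂ = -3/sqrt(u^2 + 9),
  N(u, v) = r_vv · N̂ = 0.
Evaluating at (u, v) = (13/2, -pi/4):
  L = 0, M = -6*sqrt(205)/205, N = 0.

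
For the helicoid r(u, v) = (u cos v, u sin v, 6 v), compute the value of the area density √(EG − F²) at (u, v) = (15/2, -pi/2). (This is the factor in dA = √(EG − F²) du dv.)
√(EG − F²)|_{(15/2, -pi/2)} = 3*sqrt(41)/2

E = 1, F = 0, G = u^2 + 36, so EG − F² = u^2 + 36. Taking the positive square root: √(EG − F²) = sqrt(u^2 + 36). At (u, v) = (15/2, -pi/2): 3*sqrt(41)/2.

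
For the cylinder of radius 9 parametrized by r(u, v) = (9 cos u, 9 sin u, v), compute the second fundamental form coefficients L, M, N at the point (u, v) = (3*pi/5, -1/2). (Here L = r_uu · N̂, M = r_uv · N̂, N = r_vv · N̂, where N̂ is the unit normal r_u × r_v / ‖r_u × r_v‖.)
L = -9;  M = 0;  N = 0

Compute the unit normal N̂(u, v) = (cos(u), sin(u), 0), and the second partials r_uu, r_uv, r_vv. Take dot products:
  L(u, v) = r_uu · N̂ = -9,
  M(u, v) = r_uv · N̂ = 0,
  N(u, v) = r_vv · N̂ = 0.
Evaluating at (u, v) = (3*pi/5, -1/2):
  L = -9, M = 0, N = 0.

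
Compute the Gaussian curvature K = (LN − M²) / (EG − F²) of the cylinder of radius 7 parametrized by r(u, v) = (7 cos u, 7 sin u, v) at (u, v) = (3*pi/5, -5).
K = 0

Coefficients of the first fundamental form: E = 49, F = 0, G = 1.
Coefficients of the second fundamental form: L = -7, M = 0, N = 0.
Assemble K = (LN − M²)/(EG − F²) = 0. At (u, v) = (3*pi/5, -5): K = 0.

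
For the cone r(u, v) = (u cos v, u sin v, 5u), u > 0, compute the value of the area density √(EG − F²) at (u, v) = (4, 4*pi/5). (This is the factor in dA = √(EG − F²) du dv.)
√(EG − F²)|_{(4, 4*pi/5)} = 4*sqrt(26)

E = 26, F = 0, G = u^2, so EG − F² = 26*u^2. Taking the positive square root: √(EG − F²) = sqrt(26)*Abs(u). At (u, v) = (4, 4*pi/5): 4*sqrt(26).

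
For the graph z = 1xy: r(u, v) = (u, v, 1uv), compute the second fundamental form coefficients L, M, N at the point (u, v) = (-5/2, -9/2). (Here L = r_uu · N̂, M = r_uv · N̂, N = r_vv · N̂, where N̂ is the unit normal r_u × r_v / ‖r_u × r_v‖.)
L = 0;  M = sqrt(110)/55;  N = 0

Compute the unit normal N̂(u, v) = (-v/sqrt(u^2 + v^2 + 1), -u/sqrt(u^2 + v^2 + 1), 1/sqrt(u^2 + v^2 + 1)), and the second partials r_uu, r_uv, r_vv. Take dot products:
  L(u, v) = r_uu · N̂ = 0,
  M(u, v) = r_uv · N̂ = 1/sqrt(u^2 + v^2 + 1),
  N(u, v) = r_vv · N̂ = 0.
Evaluating at (u, v) = (-5/2, -9/2):
  L = 0, M = sqrt(110)/55, N = 0.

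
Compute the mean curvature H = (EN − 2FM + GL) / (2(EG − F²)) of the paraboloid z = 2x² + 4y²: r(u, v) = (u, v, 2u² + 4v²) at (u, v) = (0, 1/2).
H = 38*sqrt(17)/289

With E = 16*u^2 + 1, F = 32*u*v, G = 64*v^2 + 1, L = 4/sqrt(16*u^2 + 64*v^2 + 1), M = 0, N = 8/sqrt(16*u^2 + 64*v^2 + 1), assemble
  H = (EN − 2FM + GL) / (2(EG − F²)) = 2*(32*u^2 + 64*v^2 + 3)/(16*u^2 + 64*v^2 + 1)^(3/2).
At (u, v) = (0, 1/2): H = 38*sqrt(17)/289.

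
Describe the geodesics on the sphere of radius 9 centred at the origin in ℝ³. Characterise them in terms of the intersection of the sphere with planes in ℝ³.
Geodesics on the sphere of radius 9 are great circles — circles of radius 9 obtained as the intersection of the sphere with planes through the origin (the centre of the sphere).

A curve α(t) of nonzero constant speed on the sphere of radius 9 is a geodesic iff its acceleration α̈ is everywhere normal to the surface, i.e. parallel to the radial vector α(t). Then d/dt(α × α̇) = α̇ × α̇ + α × α̈ = 0, so α × α̇ is a constant vector n ≠ 0 and α(t) · n = 0 for all t: α lies in the plane through the origin with normal n. The intersection of that plane with the sphere is a circle of radius 9 (a great circle). Conversely, a great circle traversed at constant speed has centripetal acceleration pointing at the origin, hence normal to the sphere, so every great circle is a geodesic.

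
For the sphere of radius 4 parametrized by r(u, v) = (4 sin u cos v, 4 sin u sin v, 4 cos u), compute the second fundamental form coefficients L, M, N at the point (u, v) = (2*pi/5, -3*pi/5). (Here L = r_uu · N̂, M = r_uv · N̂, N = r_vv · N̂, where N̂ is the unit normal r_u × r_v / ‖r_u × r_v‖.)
L = -4;  M = 0;  N = -5/2 - sqrt(5)/2

Compute the unit normal N̂(u, v) = (sin(u)^2*cos(v)/Abs(sin(u)), sin(u)^2*sin(v)/Abs(sin(u)), sin(2*u)/(2*Abs(sin(u)))), and the second partials r_uu, r_uv, r_vv. Take dot products:
  L(u, v) = r_uu · N̂ = -4*sin(u)/Abs(sin(u)),
  M(u, v) = r_uv · N̂ = 0,
  N(u, v) = r_vv · N̂ = -4*sin(u)^3/Abs(sin(u)).
Evaluating at (u, v) = (2*pi/5, -3*pi/5):
  L = -4, M = 0, N = -5/2 - sqrt(5)/2.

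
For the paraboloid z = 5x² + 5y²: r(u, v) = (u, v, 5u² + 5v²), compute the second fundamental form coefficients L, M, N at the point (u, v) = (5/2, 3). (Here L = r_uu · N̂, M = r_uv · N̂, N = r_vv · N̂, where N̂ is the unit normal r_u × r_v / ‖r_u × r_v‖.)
L = 5*sqrt(1526)/763;  M = 0;  N = 5*sqrt(1526)/763

Compute the unit normal N̂(u, v) = (-10*u/sqrt(100*u^2 + 100*v^2 + 1), -10*v/sqrt(100*u^2 + 100*v^2 + 1), 1/sqrt(100*u^2 + 100*v^2 + 1)), and the second partials r_uu, r_uv, r_vv. Take dot products:
  L(u, v) = r_uu · N̂ = 10/sqrt(100*u^2 + 100*v^2 + 1),
  M(u, v) = r_uv · N̂ = 0,
  N(u, v) = r_vv · N̂ = 10/sqrt(100*u^2 + 100*v^2 + 1).
Evaluating at (u, v) = (5/2, 3):
  L = 5*sqrt(1526)/763, M = 0, N = 5*sqrt(1526)/763.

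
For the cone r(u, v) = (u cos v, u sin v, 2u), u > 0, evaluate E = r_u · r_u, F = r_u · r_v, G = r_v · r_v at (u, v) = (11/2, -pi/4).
E = 5;  F = 0;  G = 121/4

Partials: r_u = (cos(v), sin(v), 2), r_v = (-u*sin(v), u*cos(v), 0). As functions of (u, v):
  E = r_u · r_u = 5,
  F = r_u · r_v = 0,
  G = r_v · r_v = u^2.
Evaluating at (u, v) = (11/2, -pi/4): E = 5, F = 0, G = 121/4.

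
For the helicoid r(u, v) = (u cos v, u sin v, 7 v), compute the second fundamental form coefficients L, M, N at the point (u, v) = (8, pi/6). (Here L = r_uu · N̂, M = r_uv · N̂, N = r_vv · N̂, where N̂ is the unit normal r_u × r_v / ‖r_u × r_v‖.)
L = 0;  M = -7*sqrt(113)/113;  N = 0

Compute the unit normal N̂(u, v) = (7*sin(v)/sqrt(u^2 + 49), -7*cos(v)/sqrt(u^2 + 49), u/sqrt(u^2 + 49)), and the second partials r_uu, r_uv, r_vv. Take dot products:
  L(u, v) = r_uu · N̂ = 0,
  M(u, v) = r_uv · N̂ = -7/sqrt(u^2 + 49),
  N(u, v) = r_vv · N̂ = 0.
Evaluating at (u, v) = (8, pi/6):
  L = 0, M = -7*sqrt(113)/113, N = 0.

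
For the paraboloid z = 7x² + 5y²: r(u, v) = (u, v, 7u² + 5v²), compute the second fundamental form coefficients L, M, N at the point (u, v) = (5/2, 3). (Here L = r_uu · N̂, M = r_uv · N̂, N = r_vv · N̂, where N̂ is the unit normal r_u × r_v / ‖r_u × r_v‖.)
L = 7*sqrt(2126)/1063;  M = 0;  N = 5*sqrt(2126)/1063

Compute the unit normal N̂(u, v) = (-14*u/sqrt(196*u^2 + 100*v^2 + 1), -10*v/sqrt(196*u^2 + 100*v^2 + 1), 1/sqrt(196*u^2 + 100*v^2 + 1)), and the second partials r_uu, r_uv, r_vv. Take dot products:
  L(u, v) = r_uu · N̂ = 14/sqrt(196*u^2 + 100*v^2 + 1),
  M(u, v) = r_uv · N̂ = 0,
  N(u, v) = r_vv · N̂ = 10/sqrt(196*u^2 + 100*v^2 + 1).
Evaluating at (u, v) = (5/2, 3):
  L = 7*sqrt(2126)/1063, M = 0, N = 5*sqrt(2126)/1063.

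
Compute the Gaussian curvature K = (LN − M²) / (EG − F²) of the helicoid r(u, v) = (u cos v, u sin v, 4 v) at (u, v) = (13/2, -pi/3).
K = -256/54289

Coefficients of the first fundamental form: E = 1, F = 0, G = u^2 + 16.
Coefficients of the second fundamental form: L = 0, M = -4/sqrt(u^2 + 16), N = 0.
Assemble K = (LN − M²)/(EG − F²) = -16/(u^2 + 16)^2. At (u, v) = (13/2, -pi/3): K = -256/54289.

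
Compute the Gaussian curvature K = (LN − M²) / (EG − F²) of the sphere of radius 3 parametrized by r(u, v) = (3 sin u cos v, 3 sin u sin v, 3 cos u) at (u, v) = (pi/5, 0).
K = 1/9

Coefficients of the first fundamental form: E = 9, F = 0, G = 9*sin(u)^2.
Coefficients of the second fundamental form: L = -3*sin(u)/Abs(sin(u)), M = 0, N = -3*sin(u)^3/Abs(sin(u)).
Assemble K = (LN − M²)/(EG − F²) = 1/9. At (u, v) = (pi/5, 0): K = 1/9.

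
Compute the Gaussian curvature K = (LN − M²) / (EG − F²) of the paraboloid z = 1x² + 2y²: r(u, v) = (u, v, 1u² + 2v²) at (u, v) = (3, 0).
K = 8/1369

Coefficients of the first fundamental form: E = 4*u^2 + 1, F = 8*u*v, G = 16*v^2 + 1.
Coefficients of the second fundamental form: L = 2/sqrt(4*u^2 + 16*v^2 + 1), M = 0, N = 4/sqrt(4*u^2 + 16*v^2 + 1).
Assemble K = (LN − M²)/(EG − F²) = 8/(16*u^4 + 128*u^2*v^2 + 8*u^2 + 256*v^4 + 32*v^2 + 1). At (u, v) = (3, 0): K = 8/1369.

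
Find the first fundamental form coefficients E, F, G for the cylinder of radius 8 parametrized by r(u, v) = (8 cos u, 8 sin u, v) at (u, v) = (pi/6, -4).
E = 64;  F = 0;  G = 1

Partials: r_u = (-8*sin(u), 8*cos(u), 0), r_v = (0, 0, 1). As functions of (u, v):
  E = r_u · r_u = 64,
  F = r_u · r_v = 0,
  G = r_v · r_v = 1.
Evaluating at (u, v) = (pi/6, -4): E = 64, F = 0, G = 1.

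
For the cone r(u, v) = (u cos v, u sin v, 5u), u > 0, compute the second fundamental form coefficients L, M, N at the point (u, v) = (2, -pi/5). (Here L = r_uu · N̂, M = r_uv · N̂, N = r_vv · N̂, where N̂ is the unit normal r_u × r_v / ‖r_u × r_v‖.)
L = 0;  M = 0;  N = 5*sqrt(26)/13

Compute the unit normal N̂(u, v) = (-5*sqrt(26)*u*cos(v)/(26*Abs(u)), -5*sqrt(26)*u*sin(v)/(26*Abs(u)), sqrt(26)*u/(26*Abs(u))), and the second partials r_uu, r_uv, r_vv. Take dot products:
  L(u, v) = r_uu · N̂ = 0,
  M(u, v) = r_uv · N̂ = 0,
  N(u, v) = r_vv · N̂ = 5*sqrt(26)*u^2/(26*Abs(u)).
Evaluating at (u, v) = (2, -pi/5):
  L = 0, M = 0, N = 5*sqrt(26)/13.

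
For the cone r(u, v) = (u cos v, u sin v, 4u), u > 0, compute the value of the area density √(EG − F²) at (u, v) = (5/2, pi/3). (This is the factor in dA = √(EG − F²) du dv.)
√(EG − F²)|_{(5/2, pi/3)} = 5*sqrt(17)/2

E = 17, F = 0, G = u^2, so EG − F² = 17*u^2. Taking the positive square root: √(EG − F²) = sqrt(17)*Abs(u). At (u, v) = (5/2, pi/3): 5*sqrt(17)/2.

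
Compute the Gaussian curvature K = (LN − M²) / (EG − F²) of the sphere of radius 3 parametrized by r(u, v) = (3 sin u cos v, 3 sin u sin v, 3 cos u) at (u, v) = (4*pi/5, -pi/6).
K = 1/9

Coefficients of the first fundamental form: E = 9, F = 0, G = 9*sin(u)^2.
Coefficients of the second fundamental form: L = -3*sin(u)/Abs(sin(u)), M = 0, N = -3*sin(u)^3/Abs(sin(u)).
Assemble K = (LN − M²)/(EG − F²) = 1/9. At (u, v) = (4*pi/5, -pi/6): K = 1/9.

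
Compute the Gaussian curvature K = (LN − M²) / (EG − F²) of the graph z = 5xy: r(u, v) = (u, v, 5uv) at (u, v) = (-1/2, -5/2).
K = -100/106929

Coefficients of the first fundamental form: E = 25*v^2 + 1, F = 25*u*v, G = 25*u^2 + 1.
Coefficients of the second fundamental form: L = 0, M = 5/sqrt(25*u^2 + 25*v^2 + 1), N = 0.
Assemble K = (LN − M²)/(EG − F²) = -25/(625*u^4 + 1250*u^2*v^2 + 50*u^2 + 625*v^4 + 50*v^2 + 1). At (u, v) = (-1/2, -5/2): K = -100/106929.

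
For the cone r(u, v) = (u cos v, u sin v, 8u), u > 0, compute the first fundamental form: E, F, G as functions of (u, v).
E = 65;  F = 0;  G = u^2

Compute partials: r_u = (cos(v), sin(v), 8), r_v = (-u*sin(v), u*cos(v), 0). Then
  E = r_u · r_u = 65,
  F = r_u · r_v = 0,
  G = r_v · r_v = u^2.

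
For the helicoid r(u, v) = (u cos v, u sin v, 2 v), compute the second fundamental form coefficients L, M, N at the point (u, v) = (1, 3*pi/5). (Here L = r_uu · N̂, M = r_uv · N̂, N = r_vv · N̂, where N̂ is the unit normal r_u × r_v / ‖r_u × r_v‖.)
L = 0;  M = -2*sqrt(5)/5;  N = 0

Compute the unit normal N̂(u, v) = (2*sin(v)/sqrt(u^2 + 4), -2*cos(v)/sqrt(u^2 + 4), u/sqrt(u^2 + 4)), and the second partials r_uu, r_uv, r_vv. Take dot products:
  L(u, v) = r_uu · N̂ = 0,
  M(u, v) = r_uv · N̂ = -2/sqrt(u^2 + 4),
  N(u, v) = r_vv · N̂ = 0.
Evaluating at (u, v) = (1, 3*pi/5):
  L = 0, M = -2*sqrt(5)/5, N = 0.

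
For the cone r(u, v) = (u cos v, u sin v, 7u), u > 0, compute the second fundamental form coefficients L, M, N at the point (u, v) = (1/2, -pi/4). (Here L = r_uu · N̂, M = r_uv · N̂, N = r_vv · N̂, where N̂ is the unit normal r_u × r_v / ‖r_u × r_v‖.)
L = 0;  M = 0;  N = 7*sqrt(2)/20

Compute the unit normal N̂(u, v) = (-7*sqrt(2)*u*cos(v)/(10*Abs(u)), -7*sqrt(2)*u*sin(v)/(10*Abs(u)), sqrt(2)*u/(10*Abs(u))), and the second partials r_uu, r_uv, r_vv. Take dot products:
  L(u, v) = r_uu · N̂ = 0,
  M(u, v) = r_uv · N̂ = 0,
  N(u, v) = r_vv · N̂ = 7*sqrt(2)*u^2/(10*Abs(u)).
Evaluating at (u, v) = (1/2, -pi/4):
  L = 0, M = 0, N = 7*sqrt(2)/20.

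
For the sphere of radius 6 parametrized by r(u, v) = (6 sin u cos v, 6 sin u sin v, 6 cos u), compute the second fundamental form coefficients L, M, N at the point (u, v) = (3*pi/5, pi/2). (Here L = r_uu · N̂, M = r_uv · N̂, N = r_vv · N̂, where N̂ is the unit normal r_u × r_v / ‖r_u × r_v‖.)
L = -6;  M = 0;  N = -15/4 - 3*sqrt(5)/4

Compute the unit normal N̂(u, v) = (sin(u)^2*cos(v)/Abs(sin(u)), sin(u)^2*sin(v)/Abs(sin(u)), sin(2*u)/(2*Abs(sin(u)))), and the second partials r_uu, r_uv, r_vv. Take dot products:
  L(u, v) = r_uu · N̂ = -6*sin(u)/Abs(sin(u)),
  M(u, v) = r_uv · N̂ = 0,
  N(u, v) = r_vv · N̂ = -6*sin(u)^3/Abs(sin(u)).
Evaluating at (u, v) = (3*pi/5, pi/2):
  L = -6, M = 0, N = -15/4 - 3*sqrt(5)/4.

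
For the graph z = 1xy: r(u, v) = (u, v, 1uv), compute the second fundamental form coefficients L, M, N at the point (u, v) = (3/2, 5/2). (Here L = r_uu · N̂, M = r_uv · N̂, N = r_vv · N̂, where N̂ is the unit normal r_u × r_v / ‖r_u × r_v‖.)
L = 0;  M = sqrt(38)/19;  N = 0

Compute the unit normal N̂(u, v) = (-v/sqrt(u^2 + v^2 + 1), -u/sqrt(u^2 + v^2 + 1), 1/sqrt(u^2 + v^2 + 1)), and the second partials r_uu, r_uv, r_vv. Take dot products:
  L(u, v) = r_uu · N̂ = 0,
  M(u, v) = r_uv · N̂ = 1/sqrt(u^2 + v^2 + 1),
  N(u, v) = r_vv · N̂ = 0.
Evaluating at (u, v) = (3/2, 5/2):
  L = 0, M = sqrt(38)/19, N = 0.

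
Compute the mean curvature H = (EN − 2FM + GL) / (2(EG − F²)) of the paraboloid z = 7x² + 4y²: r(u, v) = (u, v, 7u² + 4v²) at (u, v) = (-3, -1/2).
H = 7179*sqrt(1781)/3171961

With E = 196*u^2 + 1, F = 112*u*v, G = 64*v^2 + 1, L = 14/sqrt(196*u^2 + 64*v^2 + 1), M = 0, N = 8/sqrt(196*u^2 + 64*v^2 + 1), assemble
  H = (EN − 2FM + GL) / (2(EG − F²)) = (784*u^2 + 448*v^2 + 11)/(196*u^2 + 64*v^2 + 1)^(3/2).
At (u, v) = (-3, -1/2): H = 7179*sqrt(1781)/3171961.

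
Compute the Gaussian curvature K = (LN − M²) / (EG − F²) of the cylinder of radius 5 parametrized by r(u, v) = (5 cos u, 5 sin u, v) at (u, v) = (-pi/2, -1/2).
K = 0

Coefficients of the first fundamental form: E = 25, F = 0, G = 1.
Coefficients of the second fundamental form: L = -5, M = 0, N = 0.
Assemble K = (LN − M²)/(EG − F²) = 0. At (u, v) = (-pi/2, -1/2): K = 0.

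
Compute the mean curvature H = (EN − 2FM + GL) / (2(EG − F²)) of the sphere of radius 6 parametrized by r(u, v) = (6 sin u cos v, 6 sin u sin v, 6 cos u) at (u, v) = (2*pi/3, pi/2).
H = -1/6

With E = 36, F = 0, G = 36*sin(u)^2, L = -6*sin(u)/Abs(sin(u)), M = 0, N = -6*sin(u)^3/Abs(sin(u)), assemble
  H = (EN − 2FM + GL) / (2(EG − F²)) = -sin(u)/(6*Abs(sin(u))).
At (u, v) = (2*pi/3, pi/2): H = -1/6.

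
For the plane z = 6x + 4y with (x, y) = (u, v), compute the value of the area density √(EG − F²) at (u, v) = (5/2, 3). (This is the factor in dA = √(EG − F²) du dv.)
√(EG − F²)|_{(5/2, 3)} = sqrt(53)

E = 37, F = 24, G = 17, so EG − F² = 53. Taking the positive square root: √(EG − F²) = sqrt(53). At (u, v) = (5/2, 3): sqrt(53).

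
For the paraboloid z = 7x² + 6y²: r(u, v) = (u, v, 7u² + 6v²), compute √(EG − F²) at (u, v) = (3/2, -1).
√(EG − F²)|_{(3/2, -1)} = sqrt(586)

E = 196*u^2 + 1, F = 168*u*v, G = 144*v^2 + 1; EG − F² = 196*u^2 + 144*v^2 + 1; √(EG − F²) = sqrt(196*u^2 + 144*v^2 + 1). At the given point: sqrt(586).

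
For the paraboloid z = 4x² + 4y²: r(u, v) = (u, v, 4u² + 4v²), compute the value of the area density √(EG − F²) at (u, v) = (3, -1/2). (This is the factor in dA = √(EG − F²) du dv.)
√(EG − F²)|_{(3, -1/2)} = sqrt(593)

E = 64*u^2 + 1, F = 64*u*v, G = 64*v^2 + 1, so EG − F² = 64*u^2 + 64*v^2 + 1. Taking the positive square root: √(EG − F²) = sqrt(64*u^2 + 64*v^2 + 1). At (u, v) = (3, -1/2): sqrt(593).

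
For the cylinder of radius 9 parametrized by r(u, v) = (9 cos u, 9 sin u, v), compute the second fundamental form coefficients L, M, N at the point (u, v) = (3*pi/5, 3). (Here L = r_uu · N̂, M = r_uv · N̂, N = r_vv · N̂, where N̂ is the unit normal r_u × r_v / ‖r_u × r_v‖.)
L = -9;  M = 0;  N = 0

Compute the unit normal N̂(u, v) = (cos(u), sin(u), 0), and the second partials r_uu, r_uv, r_vv. Take dot products:
  L(u, v) = r_uu · N̂ = -9,
  M(u, v) = r_uv · N̂ = 0,
  N(u, v) = r_vv · N̂ = 0.
Evaluating at (u, v) = (3*pi/5, 3):
  L = -9, M = 0, N = 0.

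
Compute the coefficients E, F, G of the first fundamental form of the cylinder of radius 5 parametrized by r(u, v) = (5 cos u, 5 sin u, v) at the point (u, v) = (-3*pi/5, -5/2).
E = 25;  F = 0;  G = 1

Partials: r_u = (-5*sin(u), 5*cos(u), 0), r_v = (0, 0, 1). As functions of (u, v):
  E = r_u · r_u = 25,
  F = r_u · r_v = 0,
  G = r_v · r_v = 1.
Evaluating at (u, v) = (-3*pi/5, -5/2): E = 25, F = 0, G = 1.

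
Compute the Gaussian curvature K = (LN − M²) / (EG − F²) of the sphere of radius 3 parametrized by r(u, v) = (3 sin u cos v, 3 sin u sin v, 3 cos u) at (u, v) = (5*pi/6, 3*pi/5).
K = 1/9

Coefficients of the first fundamental form: E = 9, F = 0, G = 9*sin(u)^2.
Coefficients of the second fundamental form: L = -3*sin(u)/Abs(sin(u)), M = 0, N = -3*sin(u)^3/Abs(sin(u)).
Assemble K = (LN − M²)/(EG − F²) = 1/9. At (u, v) = (5*pi/6, 3*pi/5): K = 1/9.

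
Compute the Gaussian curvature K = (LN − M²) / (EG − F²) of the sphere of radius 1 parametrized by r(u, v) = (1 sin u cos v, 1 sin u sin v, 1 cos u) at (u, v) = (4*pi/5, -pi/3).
K = 1

Coefficients of the first fundamental form: E = 1, F = 0, G = sin(u)^2.
Coefficients of the second fundamental form: L = -sin(u)/Abs(sin(u)), M = 0, N = -sin(u)^3/Abs(sin(u)).
Assemble K = (LN − M²)/(EG − F²) = 1. At (u, v) = (4*pi/5, -pi/3): K = 1.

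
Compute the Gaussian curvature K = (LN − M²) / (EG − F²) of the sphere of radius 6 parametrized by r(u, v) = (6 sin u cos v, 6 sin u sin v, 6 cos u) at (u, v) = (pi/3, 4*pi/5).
K = 1/36

Coefficients of the first fundamental form: E = 36, F = 0, G = 36*sin(u)^2.
Coefficients of the second fundamental form: L = -6*sin(u)/Abs(sin(u)), M = 0, N = -6*sin(u)^3/Abs(sin(u)).
Assemble K = (LN − M²)/(EG − F²) = 1/36. At (u, v) = (pi/3, 4*pi/5): K = 1/36.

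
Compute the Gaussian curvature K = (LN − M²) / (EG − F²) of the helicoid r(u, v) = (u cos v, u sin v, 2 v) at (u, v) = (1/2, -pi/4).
K = -64/289

Coefficients of the first fundamental form: E = 1, F = 0, G = u^2 + 4.
Coefficients of the second fundamental form: L = 0, M = -2/sqrt(u^2 + 4), N = 0.
Assemble K = (LN − M²)/(EG − F²) = -4/(u^2 + 4)^2. At (u, v) = (1/2, -pi/4): K = -64/289.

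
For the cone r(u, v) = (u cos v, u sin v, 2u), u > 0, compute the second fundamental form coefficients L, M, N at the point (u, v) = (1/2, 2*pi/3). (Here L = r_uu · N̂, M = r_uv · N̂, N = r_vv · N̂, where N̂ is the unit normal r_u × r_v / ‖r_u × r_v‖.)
L = 0;  M = 0;  N = sqrt(5)/5

Compute the unit normal N̂(u, v) = (-2*sqrt(5)*u*cos(v)/(5*Abs(u)), -2*sqrt(5)*u*sin(v)/(5*Abs(u)), sqrt(5)*u/(5*Abs(u))), and the second partials r_uu, r_uv, r_vv. Take dot products:
  L(u, v) = r_uu · N̂ = 0,
  M(u, v) = r_uv · N̂ = 0,
  N(u, v) = r_vv · N̂ = 2*sqrt(5)*u^2/(5*Abs(u)).
Evaluating at (u, v) = (1/2, 2*pi/3):
  L = 0, M = 0, N = sqrt(5)/5.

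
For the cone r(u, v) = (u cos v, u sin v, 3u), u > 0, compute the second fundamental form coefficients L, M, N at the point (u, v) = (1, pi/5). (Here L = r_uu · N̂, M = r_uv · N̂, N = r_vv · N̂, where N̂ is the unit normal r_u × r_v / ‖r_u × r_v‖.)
L = 0;  M = 0;  N = 3*sqrt(10)/10

Compute the unit normal N̂(u, v) = (-3*sqrt(10)*u*cos(v)/(10*Abs(u)), -3*sqrt(10)*u*sin(v)/(10*Abs(u)), sqrt(10)*u/(10*Abs(u))), and the second partials r_uu, r_uv, r_vv. Take dot products:
  L(u, v) = r_uu · N̂ = 0,
  M(u, v) = r_uv · N̂ = 0,
  N(u, v) = r_vv · N̂ = 3*sqrt(10)*u^2/(10*Abs(u)).
Evaluating at (u, v) = (1, pi/5):
  L = 0, M = 0, N = 3*sqrt(10)/10.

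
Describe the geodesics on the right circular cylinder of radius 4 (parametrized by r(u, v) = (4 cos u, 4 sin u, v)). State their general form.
The cylinder is flat (K = 0) and locally isometric to the plane via the development (u, v) ↦ (4 u, v). Geodesics are the pre-images of straight lines: circles (v constant), vertical lines (u constant), and helices (v = c · u + d) for constants c, d.

A right cylinder has E = 4², F = 0, G = 1, so EG − F² = 4², and L = −4, M = N = 0, giving K = (LN − M²)/(EG − F²) = 0 everywhere. A flat surface is locally isometric to the Euclidean plane via the map (u, v) ↦ (4 u, v). Straight lines in the (x̃, ỹ) plane pull back to: (a) horizontal circles (v = const), (b) vertical generators (u = const), and (c) helices (4 u tan θ = v, i.e. v = c · u + d).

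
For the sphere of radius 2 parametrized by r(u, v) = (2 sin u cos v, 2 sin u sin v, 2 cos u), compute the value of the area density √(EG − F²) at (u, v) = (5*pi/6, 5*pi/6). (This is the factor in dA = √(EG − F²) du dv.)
√(EG − F²)|_{(5*pi/6, 5*pi/6)} = 2

E = 4, F = 0, G = 4*sin(u)^2, so EG − F² = 16*sin(u)^2. Taking the positive square root: √(EG − F²) = 4*Abs(sin(u)). At (u, v) = (5*pi/6, 5*pi/6): 2.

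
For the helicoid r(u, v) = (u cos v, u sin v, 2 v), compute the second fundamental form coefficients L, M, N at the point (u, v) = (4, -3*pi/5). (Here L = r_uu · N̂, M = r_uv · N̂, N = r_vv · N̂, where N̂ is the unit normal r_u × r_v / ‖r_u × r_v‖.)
L = 0;  M = -sqrt(5)/5;  N = 0

Compute the unit normal N̂(u, v) = (2*sin(v)/sqrt(u^2 + 4), -2*cos(v)/sqrt(u^2 + 4), u/sqrt(u^2 + 4)), and the second partials r_uu, r_uv, r_vv. Take dot products:
  L(u, v) = r_uu · N̂ = 0,
  M(u, v) = r_uv · N̂ = -2/sqrt(u^2 + 4),
  N(u, v) = r_vv · N̂ = 0.
Evaluating at (u, v) = (4, -3*pi/5):
  L = 0, M = -sqrt(5)/5, N = 0.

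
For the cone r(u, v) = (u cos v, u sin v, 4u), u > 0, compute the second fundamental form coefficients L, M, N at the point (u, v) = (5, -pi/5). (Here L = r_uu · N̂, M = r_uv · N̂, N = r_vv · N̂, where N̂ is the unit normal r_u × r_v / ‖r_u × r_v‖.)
L = 0;  M = 0;  N = 20*sqrt(17)/17

Compute the unit normal N̂(u, v) = (-4*sqrt(17)*u*cos(v)/(17*Abs(u)), -4*sqrt(17)*u*sin(v)/(17*Abs(u)), sqrt(17)*u/(17*Abs(u))), and the second partials r_uu, r_uv, r_vv. Take dot products:
  L(u, v) = r_uu · N̂ = 0,
  M(u, v) = r_uv · N̂ = 0,
  N(u, v) = r_vv · N̂ = 4*sqrt(17)*u^2/(17*Abs(u)).
Evaluating at (u, v) = (5, -pi/5):
  L = 0, M = 0, N = 20*sqrt(17)/17.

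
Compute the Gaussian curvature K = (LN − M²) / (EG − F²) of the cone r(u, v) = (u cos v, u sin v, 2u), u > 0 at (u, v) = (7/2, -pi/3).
K = 0

Coefficients of the first fundamental form: E = 5, F = 0, G = u^2.
Coefficients of the second fundamental form: L = 0, M = 0, N = 2*sqrt(5)*u^2/(5*Abs(u)).
Assemble K = (LN − M²)/(EG − F²) = 0. At (u, v) = (7/2, -pi/3): K = 0.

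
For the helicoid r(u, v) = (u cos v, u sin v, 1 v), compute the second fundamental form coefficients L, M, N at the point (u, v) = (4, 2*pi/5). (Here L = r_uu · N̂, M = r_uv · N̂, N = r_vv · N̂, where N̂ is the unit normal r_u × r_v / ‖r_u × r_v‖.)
L = 0;  M = -sqrt(17)/17;  N = 0

Compute the unit normal N̂(u, v) = (sin(v)/sqrt(u^2 + 1), -cos(v)/sqrt(u^2 + 1), u/sqrt(u^2 + 1)), and the second partials r_uu, r_uv, r_vv. Take dot products:
  L(u, v) = r_uu · N̂ = 0,
  M(u, v) = r_uv · N̂ = -1/sqrt(u^2 + 1),
  N(u, v) = r_vv · N̂ = 0.
Evaluating at (u, v) = (4, 2*pi/5):
  L = 0, M = -sqrt(17)/17, N = 0.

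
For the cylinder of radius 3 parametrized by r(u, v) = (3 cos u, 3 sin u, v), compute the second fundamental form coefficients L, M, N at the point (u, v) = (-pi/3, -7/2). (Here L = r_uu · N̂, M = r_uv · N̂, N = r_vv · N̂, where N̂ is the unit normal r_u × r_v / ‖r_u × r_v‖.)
L = -3;  M = 0;  N = 0

Compute the unit normal N̂(u, v) = (cos(u), sin(u), 0), and the second partials r_uu, r_uv, r_vv. Take dot products:
  L(u, v) = r_uu · N̂ = -3,
  M(u, v) = r_uv · N̂ = 0,
  N(u, v) = r_vv · N̂ = 0.
Evaluating at (u, v) = (-pi/3, -7/2):
  L = -3, M = 0, N = 0.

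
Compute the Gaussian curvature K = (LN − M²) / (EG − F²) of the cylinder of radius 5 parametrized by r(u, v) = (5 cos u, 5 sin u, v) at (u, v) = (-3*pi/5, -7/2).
K = 0

Coefficients of the first fundamental form: E = 25, F = 0, G = 1.
Coefficients of the second fundamental form: L = -5, M = 0, N = 0.
Assemble K = (LN − M²)/(EG − F²) = 0. At (u, v) = (-3*pi/5, -7/2): K = 0.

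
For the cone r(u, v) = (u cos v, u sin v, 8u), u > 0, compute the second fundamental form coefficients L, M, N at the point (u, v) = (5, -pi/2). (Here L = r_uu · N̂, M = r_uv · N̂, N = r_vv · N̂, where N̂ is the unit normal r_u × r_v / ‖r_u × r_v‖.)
L = 0;  M = 0;  N = 8*sqrt(65)/13

Compute the unit normal N̂(u, v) = (-8*sqrt(65)*u*cos(v)/(65*Abs(u)), -8*sqrt(65)*u*sin(v)/(65*Abs(u)), sqrt(65)*u/(65*Abs(u))), and the second partials r_uu, r_uv, r_vv. Take dot products:
  L(u, v) = r_uu · N̂ = 0,
  M(u, v) = r_uv · N̂ = 0,
  N(u, v) = r_vv · N̂ = 8*sqrt(65)*u^2/(65*Abs(u)).
Evaluating at (u, v) = (5, -pi/2):
  L = 0, M = 0, N = 8*sqrt(65)/13.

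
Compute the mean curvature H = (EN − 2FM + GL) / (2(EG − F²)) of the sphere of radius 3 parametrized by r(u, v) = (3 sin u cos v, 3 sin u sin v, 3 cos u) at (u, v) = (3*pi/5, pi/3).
H = -1/3

With E = 9, F = 0, G = 9*sin(u)^2, L = -3*sin(u)/Abs(sin(u)), M = 0, N = -3*sin(u)^3/Abs(sin(u)), assemble
  H = (EN − 2FM + GL) / (2(EG − F²)) = -sin(u)/(3*Abs(sin(u))).
At (u, v) = (3*pi/5, pi/3): H = -1/3.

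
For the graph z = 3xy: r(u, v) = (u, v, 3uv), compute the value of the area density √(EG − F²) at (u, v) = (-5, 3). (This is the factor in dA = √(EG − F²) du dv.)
√(EG − F²)|_{(-5, 3)} = sqrt(307)

E = 9*v^2 + 1, F = 9*u*v, G = 9*u^2 + 1, so EG − F² = 9*u^2 + 9*v^2 + 1. Taking the positive square root: √(EG − F²) = sqrt(9*u^2 + 9*v^2 + 1). At (u, v) = (-5, 3): sqrt(307).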